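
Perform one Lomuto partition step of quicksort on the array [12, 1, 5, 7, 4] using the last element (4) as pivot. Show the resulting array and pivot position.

Lomuto partition with pivot = 4:

Initial array: [12, 1, 5, 7, 4]

arr[0]=12 > 4: no swap
arr[1]=1 <= 4: swap with position 0, array becomes [1, 12, 5, 7, 4]
arr[2]=5 > 4: no swap
arr[3]=7 > 4: no swap

Place pivot at position 1: [1, 4, 5, 7, 12]
Pivot position: 1

After partitioning with pivot 4, the array becomes [1, 4, 5, 7, 12]. The pivot is placed at index 1. All elements to the left of the pivot are <= 4, and all elements to the right are > 4.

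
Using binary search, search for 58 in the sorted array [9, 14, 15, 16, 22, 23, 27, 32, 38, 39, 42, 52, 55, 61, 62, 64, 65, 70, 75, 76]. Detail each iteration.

Binary search for 58 in [9, 14, 15, 16, 22, 23, 27, 32, 38, 39, 42, 52, 55, 61, 62, 64, 65, 70, 75, 76]:

lo=0, hi=19, mid=9, arr[mid]=39 -> 39 < 58, search right half
lo=10, hi=19, mid=14, arr[mid]=62 -> 62 > 58, search left half
lo=10, hi=13, mid=11, arr[mid]=52 -> 52 < 58, search right half
lo=12, hi=13, mid=12, arr[mid]=55 -> 55 < 58, search right half
lo=13, hi=13, mid=13, arr[mid]=61 -> 61 > 58, search left half
lo=13 > hi=12, target 58 not found

Binary search determines that 58 is not in the array after 5 comparisons. The search space was exhausted without finding the target.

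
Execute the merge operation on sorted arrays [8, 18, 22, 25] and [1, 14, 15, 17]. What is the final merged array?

Merging process:

Compare 8 vs 1: take 1 from right. Merged: [1]
Compare 8 vs 14: take 8 from left. Merged: [1, 8]
Compare 18 vs 14: take 14 from right. Merged: [1, 8, 14]
Compare 18 vs 15: take 15 from right. Merged: [1, 8, 14, 15]
Compare 18 vs 17: take 17 from right. Merged: [1, 8, 14, 15, 17]
Append remaining from left: [18, 22, 25]. Merged: [1, 8, 14, 15, 17, 18, 22, 25]

Final merged array: [1, 8, 14, 15, 17, 18, 22, 25]
Total comparisons: 5

The merged array is [1, 8, 14, 15, 17, 18, 22, 25], requiring 5 comparisons. The merge step runs in O(n) time where n is the total number of elements.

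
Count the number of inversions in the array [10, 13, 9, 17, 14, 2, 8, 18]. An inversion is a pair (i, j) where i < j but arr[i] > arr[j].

Finding inversions in [10, 13, 9, 17, 14, 2, 8, 18]:

(0, 2): arr[0]=10 > arr[2]=9
(0, 5): arr[0]=10 > arr[5]=2
(0, 6): arr[0]=10 > arr[6]=8
(1, 2): arr[1]=13 > arr[2]=9
(1, 5): arr[1]=13 > arr[5]=2
(1, 6): arr[1]=13 > arr[6]=8
(2, 5): arr[2]=9 > arr[5]=2
(2, 6): arr[2]=9 > arr[6]=8
(3, 4): arr[3]=17 > arr[4]=14
(3, 5): arr[3]=17 > arr[5]=2
(3, 6): arr[3]=17 > arr[6]=8
(4, 5): arr[4]=14 > arr[5]=2
(4, 6): arr[4]=14 > arr[6]=8

Total inversions: 13

The array has 13 inversion(s): (0,2), (0,5), (0,6), (1,2), (1,5), (1,6), (2,5), (2,6), (3,4), (3,5), (3,6), (4,5), (4,6). Each pair (i,j) satisfies i < j and arr[i] > arr[j].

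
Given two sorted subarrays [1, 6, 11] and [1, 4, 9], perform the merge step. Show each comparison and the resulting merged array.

Merging process:

Compare 1 vs 1: take 1 from left. Merged: [1]
Compare 6 vs 1: take 1 from right. Merged: [1, 1]
Compare 6 vs 4: take 4 from right. Merged: [1, 1, 4]
Compare 6 vs 9: take 6 from left. Merged: [1, 1, 4, 6]
Compare 11 vs 9: take 9 from right. Merged: [1, 1, 4, 6, 9]
Append remaining from left: [11]. Merged: [1, 1, 4, 6, 9, 11]

Final merged array: [1, 1, 4, 6, 9, 11]
Total comparisons: 5

The merged array is [1, 1, 4, 6, 9, 11], requiring 5 comparisons. The merge step runs in O(n) time where n is the total number of elements.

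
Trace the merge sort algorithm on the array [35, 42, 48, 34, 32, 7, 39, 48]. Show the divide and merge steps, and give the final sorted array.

Merge sort trace:

Split: [35, 42, 48, 34, 32, 7, 39, 48] -> [35, 42, 48, 34] and [32, 7, 39, 48]
  Split: [35, 42, 48, 34] -> [35, 42] and [48, 34]
    Split: [35, 42] -> [35] and [42]
    Merge: [35] + [42] -> [35, 42]
    Split: [48, 34] -> [48] and [34]
    Merge: [48] + [34] -> [34, 48]
  Merge: [35, 42] + [34, 48] -> [34, 35, 42, 48]
  Split: [32, 7, 39, 48] -> [32, 7] and [39, 48]
    Split: [32, 7] -> [32] and [7]
    Merge: [32] + [7] -> [7, 32]
    Split: [39, 48] -> [39] and [48]
    Merge: [39] + [48] -> [39, 48]
  Merge: [7, 32] + [39, 48] -> [7, 32, 39, 48]
Merge: [34, 35, 42, 48] + [7, 32, 39, 48] -> [7, 32, 34, 35, 39, 42, 48, 48]

Final sorted array: [7, 32, 34, 35, 39, 42, 48, 48]

The merge sort proceeds by recursively splitting the array and merging sorted halves.
After all merges, the sorted array is [7, 32, 34, 35, 39, 42, 48, 48].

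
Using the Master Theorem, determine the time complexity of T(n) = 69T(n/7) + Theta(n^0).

Master Theorem for T(n) = 69T(n/7) + O(n^0):

a = 69, b = 7, c = 0
log_b(a) = log_7(69) = 2.1759

Case 1: c = 0 < log_7(69) = 2.1759
T(n) = O(n^(log_7 69))

For T(n) = 69T(n/7) + O(n^0): log_7(69) = 2.1759. This is Case 1 of the Master Theorem (c < log_b(a), work dominated by leaves), giving O(n^(log_7 69)).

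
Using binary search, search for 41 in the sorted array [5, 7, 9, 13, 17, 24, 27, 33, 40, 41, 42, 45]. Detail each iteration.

Binary search for 41 in [5, 7, 9, 13, 17, 24, 27, 33, 40, 41, 42, 45]:

lo=0, hi=11, mid=5, arr[mid]=24 -> 24 < 41, search right half
lo=6, hi=11, mid=8, arr[mid]=40 -> 40 < 41, search right half
lo=9, hi=11, mid=10, arr[mid]=42 -> 42 > 41, search left half
lo=9, hi=9, mid=9, arr[mid]=41 -> Found target at index 9!

Binary search finds 41 at index 9 after 4 comparisons. The search repeatedly halves the search space by comparing with the middle element.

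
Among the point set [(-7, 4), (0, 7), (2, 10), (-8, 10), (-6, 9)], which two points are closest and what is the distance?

Computing all pairwise distances among 5 points:

d((-7, 4), (0, 7)) = 7.6158
d((-7, 4), (2, 10)) = 10.8167
d((-7, 4), (-8, 10)) = 6.0828
d((-7, 4), (-6, 9)) = 5.099
d((0, 7), (2, 10)) = 3.6056
d((0, 7), (-8, 10)) = 8.544
d((0, 7), (-6, 9)) = 6.3246
d((2, 10), (-8, 10)) = 10.0
d((2, 10), (-6, 9)) = 8.0623
d((-8, 10), (-6, 9)) = 2.2361 <-- minimum

Closest pair: (-8, 10) and (-6, 9) with distance 2.2361

The closest pair is (-8, 10) and (-6, 9) with Euclidean distance 2.2361. For 5 points, brute-force pairwise comparison is shown above. For large n, the divide-and-conquer algorithm (sort by x, recurse on halves, check the dividing strip) achieves O(n log n).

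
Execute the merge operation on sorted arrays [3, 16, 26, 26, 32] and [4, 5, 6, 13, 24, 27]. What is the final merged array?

Merging process:

Compare 3 vs 4: take 3 from left. Merged: [3]
Compare 16 vs 4: take 4 from right. Merged: [3, 4]
Compare 16 vs 5: take 5 from right. Merged: [3, 4, 5]
Compare 16 vs 6: take 6 from right. Merged: [3, 4, 5, 6]
Compare 16 vs 13: take 13 from right. Merged: [3, 4, 5, 6, 13]
Compare 16 vs 24: take 16 from left. Merged: [3, 4, 5, 6, 13, 16]
Compare 26 vs 24: take 24 from right. Merged: [3, 4, 5, 6, 13, 16, 24]
Compare 26 vs 27: take 26 from left. Merged: [3, 4, 5, 6, 13, 16, 24, 26]
Compare 26 vs 27: take 26 from left. Merged: [3, 4, 5, 6, 13, 16, 24, 26, 26]
Compare 32 vs 27: take 27 from right. Merged: [3, 4, 5, 6, 13, 16, 24, 26, 26, 27]
Append remaining from left: [32]. Merged: [3, 4, 5, 6, 13, 16, 24, 26, 26, 27, 32]

Final merged array: [3, 4, 5, 6, 13, 16, 24, 26, 26, 27, 32]
Total comparisons: 10

The merged array is [3, 4, 5, 6, 13, 16, 24, 26, 26, 27, 32], requiring 10 comparisons. The merge step runs in O(n) time where n is the total number of elements.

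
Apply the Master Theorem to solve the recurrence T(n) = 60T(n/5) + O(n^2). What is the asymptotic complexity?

Master Theorem for T(n) = 60T(n/5) + O(n^2):

a = 60, b = 5, c = 2
log_b(a) = log_5(60) = 2.5440

Case 1: c = 2 < log_5(60) = 2.5440
T(n) = O(n^(log_5 60))

For T(n) = 60T(n/5) + O(n^2): log_5(60) = 2.5440. This is Case 1 of the Master Theorem (c < log_b(a), work dominated by leaves), giving O(n^(log_5 60)).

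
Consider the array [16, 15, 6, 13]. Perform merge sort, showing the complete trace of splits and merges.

Merge sort trace:

Split: [16, 15, 6, 13] -> [16, 15] and [6, 13]
  Split: [16, 15] -> [16] and [15]
  Merge: [16] + [15] -> [15, 16]
  Split: [6, 13] -> [6] and [13]
  Merge: [6] + [13] -> [6, 13]
Merge: [15, 16] + [6, 13] -> [6, 13, 15, 16]

Final sorted array: [6, 13, 15, 16]

The merge sort proceeds by recursively splitting the array and merging sorted halves.
After all merges, the sorted array is [6, 13, 15, 16].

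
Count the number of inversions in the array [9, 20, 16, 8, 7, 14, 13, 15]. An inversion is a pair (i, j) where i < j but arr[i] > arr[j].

Finding inversions in [9, 20, 16, 8, 7, 14, 13, 15]:

(0, 3): arr[0]=9 > arr[3]=8
(0, 4): arr[0]=9 > arr[4]=7
(1, 2): arr[1]=20 > arr[2]=16
(1, 3): arr[1]=20 > arr[3]=8
(1, 4): arr[1]=20 > arr[4]=7
(1, 5): arr[1]=20 > arr[5]=14
(1, 6): arr[1]=20 > arr[6]=13
(1, 7): arr[1]=20 > arr[7]=15
(2, 3): arr[2]=16 > arr[3]=8
(2, 4): arr[2]=16 > arr[4]=7
(2, 5): arr[2]=16 > arr[5]=14
(2, 6): arr[2]=16 > arr[6]=13
(2, 7): arr[2]=16 > arr[7]=15
(3, 4): arr[3]=8 > arr[4]=7
(5, 6): arr[5]=14 > arr[6]=13

Total inversions: 15

The array has 15 inversion(s): (0,3), (0,4), (1,2), (1,3), (1,4), (1,5), (1,6), (1,7), (2,3), (2,4), (2,5), (2,6), (2,7), (3,4), (5,6). Each pair (i,j) satisfies i < j and arr[i] > arr[j].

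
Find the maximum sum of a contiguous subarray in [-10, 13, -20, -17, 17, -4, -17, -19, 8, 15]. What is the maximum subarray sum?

Using Kadane's algorithm on [-10, 13, -20, -17, 17, -4, -17, -19, 8, 15]:

Scanning through the array:
Position 1 (value 13): max_ending_here = 13, max_so_far = 13
Position 2 (value -20): max_ending_here = -7, max_so_far = 13
Position 3 (value -17): max_ending_here = -17, max_so_far = 13
Position 4 (value 17): max_ending_here = 17, max_so_far = 17
Position 5 (value -4): max_ending_here = 13, max_so_far = 17
Position 6 (value -17): max_ending_here = -4, max_so_far = 17
Position 7 (value -19): max_ending_here = -19, max_so_far = 17
Position 8 (value 8): max_ending_here = 8, max_so_far = 17
Position 9 (value 15): max_ending_here = 23, max_so_far = 23

Maximum subarray: [8, 15]
Maximum sum: 23

The maximum subarray is [8, 15] with sum 23. This subarray runs from index 8 to index 9.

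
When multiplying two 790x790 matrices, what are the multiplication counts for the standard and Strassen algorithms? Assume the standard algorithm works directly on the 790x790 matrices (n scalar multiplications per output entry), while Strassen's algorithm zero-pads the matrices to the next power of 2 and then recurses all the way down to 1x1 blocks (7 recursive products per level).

Matrix multiplication for 790x790 matrices:

Strassen's algorithm requires power-of-2 dimensions. Pad 790x790 to 1024x1024 (next power of 2).

Standard algorithm: 790^3 = 493039000 multiplications
Strassen's algorithm: 7^(log2(1024)) = 7^10 = 282475249 multiplications
Savings: 493039000 - 282475249 = 210563751 multiplications

Standard: 493039000 multiplications (790^3). Strassen: 282475249 multiplications (7^10, after padding to 1024x1024). Strassen reduces 8 recursive multiplications to 7 at each level.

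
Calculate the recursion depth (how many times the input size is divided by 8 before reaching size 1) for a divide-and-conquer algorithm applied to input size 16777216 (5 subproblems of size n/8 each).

For divide and conquer with division factor 8:

Problem sizes at each level:
Level 0: 16777216
Level 1: 2097152
Level 2: 262144
Level 3: 32768
Level 4: 4096
Level 5: 512
Level 6: 64
Level 7: 8
Level 8: 1

The root is level 0 and the size-1 base case is level 8 (the tree spans levels 0 through 8, i.e. 9 levels counting the root), so the depth is the number of divisions: log_8(16777216) = 8

The recursion tree depth is log_8(16777216) = 8. At each level, the problem size is divided by 8, so it takes 8 divisions to reduce to a base case of size 1. The algorithm makes 5 recursive calls at each level.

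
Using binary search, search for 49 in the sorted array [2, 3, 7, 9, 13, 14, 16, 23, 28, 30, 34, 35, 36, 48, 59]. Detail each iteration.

Binary search for 49 in [2, 3, 7, 9, 13, 14, 16, 23, 28, 30, 34, 35, 36, 48, 59]:

lo=0, hi=14, mid=7, arr[mid]=23 -> 23 < 49, search right half
lo=8, hi=14, mid=11, arr[mid]=35 -> 35 < 49, search right half
lo=12, hi=14, mid=13, arr[mid]=48 -> 48 < 49, search right half
lo=14, hi=14, mid=14, arr[mid]=59 -> 59 > 49, search left half
lo=14 > hi=13, target 49 not found

Binary search determines that 49 is not in the array after 4 comparisons. The search space was exhausted without finding the target.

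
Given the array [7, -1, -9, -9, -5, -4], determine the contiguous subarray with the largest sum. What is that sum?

Using Kadane's algorithm on [7, -1, -9, -9, -5, -4]:

Scanning through the array:
Position 1 (value -1): max_ending_here = 6, max_so_far = 7
Position 2 (value -9): max_ending_here = -3, max_so_far = 7
Position 3 (value -9): max_ending_here = -9, max_so_far = 7
Position 4 (value -5): max_ending_here = -5, max_so_far = 7
Position 5 (value -4): max_ending_here = -4, max_so_far = 7

Maximum subarray: [7]
Maximum sum: 7

The maximum subarray is [7] with sum 7. This subarray runs from index 0 to index 0.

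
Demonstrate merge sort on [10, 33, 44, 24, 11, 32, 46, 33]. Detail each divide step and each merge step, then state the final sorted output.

Merge sort trace:

Split: [10, 33, 44, 24, 11, 32, 46, 33] -> [10, 33, 44, 24] and [11, 32, 46, 33]
  Split: [10, 33, 44, 24] -> [10, 33] and [44, 24]
    Split: [10, 33] -> [10] and [33]
    Merge: [10] + [33] -> [10, 33]
    Split: [44, 24] -> [44] and [24]
    Merge: [44] + [24] -> [24, 44]
  Merge: [10, 33] + [24, 44] -> [10, 24, 33, 44]
  Split: [11, 32, 46, 33] -> [11, 32] and [46, 33]
    Split: [11, 32] -> [11] and [32]
    Merge: [11] + [32] -> [11, 32]
    Split: [46, 33] -> [46] and [33]
    Merge: [46] + [33] -> [33, 46]
  Merge: [11, 32] + [33, 46] -> [11, 32, 33, 46]
Merge: [10, 24, 33, 44] + [11, 32, 33, 46] -> [10, 11, 24, 32, 33, 33, 44, 46]

Final sorted array: [10, 11, 24, 32, 33, 33, 44, 46]

The merge sort proceeds by recursively splitting the array and merging sorted halves.
After all merges, the sorted array is [10, 11, 24, 32, 33, 33, 44, 46].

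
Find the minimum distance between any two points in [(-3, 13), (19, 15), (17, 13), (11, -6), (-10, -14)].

Computing all pairwise distances among 5 points:

d((-3, 13), (19, 15)) = 22.0907
d((-3, 13), (17, 13)) = 20.0
d((-3, 13), (11, -6)) = 23.6008
d((-3, 13), (-10, -14)) = 27.8927
d((19, 15), (17, 13)) = 2.8284 <-- minimum
d((19, 15), (11, -6)) = 22.4722
d((19, 15), (-10, -14)) = 41.0122
d((17, 13), (11, -6)) = 19.9249
d((17, 13), (-10, -14)) = 38.1838
d((11, -6), (-10, -14)) = 22.4722

Closest pair: (19, 15) and (17, 13) with distance 2.8284

The closest pair is (19, 15) and (17, 13) with Euclidean distance 2.8284. For 5 points, brute-force pairwise comparison is shown above. For large n, the divide-and-conquer algorithm (sort by x, recurse on halves, check the dividing strip) achieves O(n log n).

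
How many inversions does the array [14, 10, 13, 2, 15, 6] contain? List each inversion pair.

Finding inversions in [14, 10, 13, 2, 15, 6]:

(0, 1): arr[0]=14 > arr[1]=10
(0, 2): arr[0]=14 > arr[2]=13
(0, 3): arr[0]=14 > arr[3]=2
(0, 5): arr[0]=14 > arr[5]=6
(1, 3): arr[1]=10 > arr[3]=2
(1, 5): arr[1]=10 > arr[5]=6
(2, 3): arr[2]=13 > arr[3]=2
(2, 5): arr[2]=13 > arr[5]=6
(4, 5): arr[4]=15 > arr[5]=6

Total inversions: 9

The array has 9 inversion(s): (0,1), (0,2), (0,3), (0,5), (1,3), (1,5), (2,3), (2,5), (4,5). Each pair (i,j) satisfies i < j and arr[i] > arr[j].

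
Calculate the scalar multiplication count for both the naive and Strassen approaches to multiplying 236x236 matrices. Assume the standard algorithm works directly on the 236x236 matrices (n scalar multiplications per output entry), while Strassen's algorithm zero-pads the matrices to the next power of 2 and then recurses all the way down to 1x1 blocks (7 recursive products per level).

Matrix multiplication for 236x236 matrices:

Strassen's algorithm requires power-of-2 dimensions. Pad 236x236 to 256x256 (next power of 2).

Standard algorithm: 236^3 = 13144256 multiplications
Strassen's algorithm: 7^(log2(256)) = 7^8 = 5764801 multiplications
Savings: 13144256 - 5764801 = 7379455 multiplications

Standard: 13144256 multiplications (236^3). Strassen: 5764801 multiplications (7^8, after padding to 256x256). Strassen reduces 8 recursive multiplications to 7 at each level.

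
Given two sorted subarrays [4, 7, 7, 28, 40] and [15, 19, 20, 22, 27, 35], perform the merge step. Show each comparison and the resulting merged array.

Merging process:

Compare 4 vs 15: take 4 from left. Merged: [4]
Compare 7 vs 15: take 7 from left. Merged: [4, 7]
Compare 7 vs 15: take 7 from left. Merged: [4, 7, 7]
Compare 28 vs 15: take 15 from right. Merged: [4, 7, 7, 15]
Compare 28 vs 19: take 19 from right. Merged: [4, 7, 7, 15, 19]
Compare 28 vs 20: take 20 from right. Merged: [4, 7, 7, 15, 19, 20]
Compare 28 vs 22: take 22 from right. Merged: [4, 7, 7, 15, 19, 20, 22]
Compare 28 vs 27: take 27 from right. Merged: [4, 7, 7, 15, 19, 20, 22, 27]
Compare 28 vs 35: take 28 from left. Merged: [4, 7, 7, 15, 19, 20, 22, 27, 28]
Compare 40 vs 35: take 35 from right. Merged: [4, 7, 7, 15, 19, 20, 22, 27, 28, 35]
Append remaining from left: [40]. Merged: [4, 7, 7, 15, 19, 20, 22, 27, 28, 35, 40]

Final merged array: [4, 7, 7, 15, 19, 20, 22, 27, 28, 35, 40]
Total comparisons: 10

The merged array is [4, 7, 7, 15, 19, 20, 22, 27, 28, 35, 40], requiring 10 comparisons. The merge step runs in O(n) time where n is the total number of elements.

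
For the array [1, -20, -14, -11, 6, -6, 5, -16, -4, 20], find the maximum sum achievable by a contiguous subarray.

Using Kadane's algorithm on [1, -20, -14, -11, 6, -6, 5, -16, -4, 20]:

Scanning through the array:
Position 1 (value -20): max_ending_here = -19, max_so_far = 1
Position 2 (value -14): max_ending_here = -14, max_so_far = 1
Position 3 (value -11): max_ending_here = -11, max_so_far = 1
Position 4 (value 6): max_ending_here = 6, max_so_far = 6
Position 5 (value -6): max_ending_here = 0, max_so_far = 6
Position 6 (value 5): max_ending_here = 5, max_so_far = 6
Position 7 (value -16): max_ending_here = -11, max_so_far = 6
Position 8 (value -4): max_ending_here = -4, max_so_far = 6
Position 9 (value 20): max_ending_here = 20, max_so_far = 20

Maximum subarray: [20]
Maximum sum: 20

The maximum subarray is [20] with sum 20. This subarray runs from index 9 to index 9.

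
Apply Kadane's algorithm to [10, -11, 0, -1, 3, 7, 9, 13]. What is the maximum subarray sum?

Using Kadane's algorithm on [10, -11, 0, -1, 3, 7, 9, 13]:

Scanning through the array:
Position 1 (value -11): max_ending_here = -1, max_so_far = 10
Position 2 (value 0): max_ending_here = 0, max_so_far = 10
Position 3 (value -1): max_ending_here = -1, max_so_far = 10
Position 4 (value 3): max_ending_here = 3, max_so_far = 10
Position 5 (value 7): max_ending_here = 10, max_so_far = 10
Position 6 (value 9): max_ending_here = 19, max_so_far = 19
Position 7 (value 13): max_ending_here = 32, max_so_far = 32

Maximum subarray: [3, 7, 9, 13]
Maximum sum: 32

The maximum subarray is [3, 7, 9, 13] with sum 32. This subarray runs from index 4 to index 7.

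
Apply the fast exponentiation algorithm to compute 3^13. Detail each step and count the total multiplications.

Computing 3^13 by squaring (build up from 3^1; each line after the first costs one multiplication):

3^1 = 3
3^2 = (3^1)^2 = 3^2 = 9
3^3 = 3 * 3^2 = 3 * 9 = 27
3^6 = (3^3)^2 = 27^2 = 729
3^12 = (3^6)^2 = 729^2 = 531441
3^13 = 3 * 3^12 = 3 * 531441 = 1594323

Result: 1594323
Multiplications needed: 5 (5 lines after 3^1)

3^13 = 1594323. Using exponentiation by squaring, this requires 5 multiplications. The key idea: if the exponent is even, square the half-power; if odd, multiply by the base once.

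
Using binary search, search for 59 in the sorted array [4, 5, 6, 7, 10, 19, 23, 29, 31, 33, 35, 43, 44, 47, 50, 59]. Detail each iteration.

Binary search for 59 in [4, 5, 6, 7, 10, 19, 23, 29, 31, 33, 35, 43, 44, 47, 50, 59]:

lo=0, hi=15, mid=7, arr[mid]=29 -> 29 < 59, search right half
lo=8, hi=15, mid=11, arr[mid]=43 -> 43 < 59, search right half
lo=12, hi=15, mid=13, arr[mid]=47 -> 47 < 59, search right half
lo=14, hi=15, mid=14, arr[mid]=50 -> 50 < 59, search right half
lo=15, hi=15, mid=15, arr[mid]=59 -> Found target at index 15!

Binary search finds 59 at index 15 after 5 comparisons. The search repeatedly halves the search space by comparing with the middle element.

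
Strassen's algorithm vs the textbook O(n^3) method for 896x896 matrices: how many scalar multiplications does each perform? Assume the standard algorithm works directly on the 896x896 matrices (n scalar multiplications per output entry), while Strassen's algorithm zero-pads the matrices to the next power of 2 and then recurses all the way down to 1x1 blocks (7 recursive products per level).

Matrix multiplication for 896x896 matrices:

Strassen's algorithm requires power-of-2 dimensions. Pad 896x896 to 1024x1024 (next power of 2).

Standard algorithm: 896^3 = 719323136 multiplications
Strassen's algorithm: 7^(log2(1024)) = 7^10 = 282475249 multiplications
Savings: 719323136 - 282475249 = 436847887 multiplications

Standard: 719323136 multiplications (896^3). Strassen: 282475249 multiplications (7^10, after padding to 1024x1024). Strassen reduces 8 recursive multiplications to 7 at each level.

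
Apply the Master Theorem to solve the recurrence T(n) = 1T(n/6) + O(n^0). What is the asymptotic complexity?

Master Theorem for T(n) = 1T(n/6) + O(n^0):

a = 1, b = 6, c = 0
log_b(a) = log_6(1) = 0.0000

Case 2: c = 0 = log_6(1) = 0.0000
T(n) = O(n^0 log n) = O(log n)

For T(n) = 1T(n/6) + O(n^0): log_6(1) = 0.0000. This is Case 2 of the Master Theorem (c = log_b(a), equal work at all levels), giving O(log n).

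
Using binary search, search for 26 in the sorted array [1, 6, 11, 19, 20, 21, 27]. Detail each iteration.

Binary search for 26 in [1, 6, 11, 19, 20, 21, 27]:

lo=0, hi=6, mid=3, arr[mid]=19 -> 19 < 26, search right half
lo=4, hi=6, mid=5, arr[mid]=21 -> 21 < 26, search right half
lo=6, hi=6, mid=6, arr[mid]=27 -> 27 > 26, search left half
lo=6 > hi=5, target 26 not found

Binary search determines that 26 is not in the array after 3 comparisons. The search space was exhausted without finding the target.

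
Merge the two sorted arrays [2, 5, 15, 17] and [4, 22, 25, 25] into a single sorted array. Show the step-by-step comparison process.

Merging process:

Compare 2 vs 4: take 2 from left. Merged: [2]
Compare 5 vs 4: take 4 from right. Merged: [2, 4]
Compare 5 vs 22: take 5 from left. Merged: [2, 4, 5]
Compare 15 vs 22: take 15 from left. Merged: [2, 4, 5, 15]
Compare 17 vs 22: take 17 from left. Merged: [2, 4, 5, 15, 17]
Append remaining from right: [22, 25, 25]. Merged: [2, 4, 5, 15, 17, 22, 25, 25]

Final merged array: [2, 4, 5, 15, 17, 22, 25, 25]
Total comparisons: 5

The merged array is [2, 4, 5, 15, 17, 22, 25, 25], requiring 5 comparisons. The merge step runs in O(n) time where n is the total number of elements.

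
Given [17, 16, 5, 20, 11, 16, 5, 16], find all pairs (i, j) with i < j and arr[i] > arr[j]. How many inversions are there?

Finding inversions in [17, 16, 5, 20, 11, 16, 5, 16]:

(0, 1): arr[0]=17 > arr[1]=16
(0, 2): arr[0]=17 > arr[2]=5
(0, 4): arr[0]=17 > arr[4]=11
(0, 5): arr[0]=17 > arr[5]=16
(0, 6): arr[0]=17 > arr[6]=5
(0, 7): arr[0]=17 > arr[7]=16
(1, 2): arr[1]=16 > arr[2]=5
(1, 4): arr[1]=16 > arr[4]=11
(1, 6): arr[1]=16 > arr[6]=5
(3, 4): arr[3]=20 > arr[4]=11
(3, 5): arr[3]=20 > arr[5]=16
(3, 6): arr[3]=20 > arr[6]=5
(3, 7): arr[3]=20 > arr[7]=16
(4, 6): arr[4]=11 > arr[6]=5
(5, 6): arr[5]=16 > arr[6]=5

Total inversions: 15

The array has 15 inversion(s): (0,1), (0,2), (0,4), (0,5), (0,6), (0,7), (1,2), (1,4), (1,6), (3,4), (3,5), (3,6), (3,7), (4,6), (5,6). Each pair (i,j) satisfies i < j and arr[i] > arr[j].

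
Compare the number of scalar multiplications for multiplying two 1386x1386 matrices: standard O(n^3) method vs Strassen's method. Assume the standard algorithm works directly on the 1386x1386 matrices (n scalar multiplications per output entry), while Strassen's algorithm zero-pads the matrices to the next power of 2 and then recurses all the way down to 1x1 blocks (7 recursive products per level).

Matrix multiplication for 1386x1386 matrices:

Strassen's algorithm requires power-of-2 dimensions. Pad 1386x1386 to 2048x2048 (next power of 2).

Standard algorithm: 1386^3 = 2662500456 multiplications
Strassen's algorithm: 7^(log2(2048)) = 7^11 = 1977326743 multiplications
Savings: 2662500456 - 1977326743 = 685173713 multiplications

Standard: 2662500456 multiplications (1386^3). Strassen: 1977326743 multiplications (7^11, after padding to 2048x2048). Strassen reduces 8 recursive multiplications to 7 at each level.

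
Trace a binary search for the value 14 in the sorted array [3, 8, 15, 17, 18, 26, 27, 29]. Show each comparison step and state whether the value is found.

Binary search for 14 in [3, 8, 15, 17, 18, 26, 27, 29]:

lo=0, hi=7, mid=3, arr[mid]=17 -> 17 > 14, search left half
lo=0, hi=2, mid=1, arr[mid]=8 -> 8 < 14, search right half
lo=2, hi=2, mid=2, arr[mid]=15 -> 15 > 14, search left half
lo=2 > hi=1, target 14 not found

Binary search determines that 14 is not in the array after 3 comparisons. The search space was exhausted without finding the target.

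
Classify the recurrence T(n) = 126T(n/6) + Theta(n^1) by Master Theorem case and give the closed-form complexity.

Master Theorem for T(n) = 126T(n/6) + O(n^1):

a = 126, b = 6, c = 1
log_b(a) = log_6(126) = 2.6992

Case 1: c = 1 < log_6(126) = 2.6992
T(n) = O(n^(log_6 126))

For T(n) = 126T(n/6) + O(n^1): log_6(126) = 2.6992. This is Case 1 of the Master Theorem (c < log_b(a), work dominated by leaves), giving O(n^(log_6 126)).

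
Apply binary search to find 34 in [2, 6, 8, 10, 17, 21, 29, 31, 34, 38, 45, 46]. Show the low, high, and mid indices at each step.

Binary search for 34 in [2, 6, 8, 10, 17, 21, 29, 31, 34, 38, 45, 46]:

lo=0, hi=11, mid=5, arr[mid]=21 -> 21 < 34, search right half
lo=6, hi=11, mid=8, arr[mid]=34 -> Found target at index 8!

Binary search finds 34 at index 8 after 2 comparisons. The search repeatedly halves the search space by comparing with the middle element.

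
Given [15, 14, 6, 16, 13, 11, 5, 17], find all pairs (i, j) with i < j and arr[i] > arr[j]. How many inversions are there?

Finding inversions in [15, 14, 6, 16, 13, 11, 5, 17]:

(0, 1): arr[0]=15 > arr[1]=14
(0, 2): arr[0]=15 > arr[2]=6
(0, 4): arr[0]=15 > arr[4]=13
(0, 5): arr[0]=15 > arr[5]=11
(0, 6): arr[0]=15 > arr[6]=5
(1, 2): arr[1]=14 > arr[2]=6
(1, 4): arr[1]=14 > arr[4]=13
(1, 5): arr[1]=14 > arr[5]=11
(1, 6): arr[1]=14 > arr[6]=5
(2, 6): arr[2]=6 > arr[6]=5
(3, 4): arr[3]=16 > arr[4]=13
(3, 5): arr[3]=16 > arr[5]=11
(3, 6): arr[3]=16 > arr[6]=5
(4, 5): arr[4]=13 > arr[5]=11
(4, 6): arr[4]=13 > arr[6]=5
(5, 6): arr[5]=11 > arr[6]=5

Total inversions: 16

The array has 16 inversion(s): (0,1), (0,2), (0,4), (0,5), (0,6), (1,2), (1,4), (1,5), (1,6), (2,6), (3,4), (3,5), (3,6), (4,5), (4,6), (5,6). Each pair (i,j) satisfies i < j and arr[i] > arr[j].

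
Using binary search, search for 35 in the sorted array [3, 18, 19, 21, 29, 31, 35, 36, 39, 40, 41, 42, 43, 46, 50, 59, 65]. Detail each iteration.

Binary search for 35 in [3, 18, 19, 21, 29, 31, 35, 36, 39, 40, 41, 42, 43, 46, 50, 59, 65]:

lo=0, hi=16, mid=8, arr[mid]=39 -> 39 > 35, search left half
lo=0, hi=7, mid=3, arr[mid]=21 -> 21 < 35, search right half
lo=4, hi=7, mid=5, arr[mid]=31 -> 31 < 35, search right half
lo=6, hi=7, mid=6, arr[mid]=35 -> Found target at index 6!

Binary search finds 35 at index 6 after 4 comparisons. The search repeatedly halves the search space by comparing with the middle element.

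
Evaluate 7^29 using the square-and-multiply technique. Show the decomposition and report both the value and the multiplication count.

Computing 7^29 by squaring (build up from 7^1; each line after the first costs one multiplication):

7^1 = 7
7^2 = (7^1)^2 = 7^2 = 49
7^3 = 7 * 7^2 = 7 * 49 = 343
7^6 = (7^3)^2 = 343^2 = 117649
7^7 = 7 * 7^6 = 7 * 117649 = 823543
7^14 = (7^7)^2 = 823543^2 = 678223072849
7^28 = (7^14)^2 = 678223072849^2 = 459986536544739960976801
7^29 = 7 * 7^28 = 7 * 459986536544739960976801 = 3219905755813179726837607

Result: 3219905755813179726837607
Multiplications needed: 7 (7 lines after 7^1)

7^29 = 3219905755813179726837607. Using exponentiation by squaring, this requires 7 multiplications. The key idea: if the exponent is even, square the half-power; if odd, multiply by the base once.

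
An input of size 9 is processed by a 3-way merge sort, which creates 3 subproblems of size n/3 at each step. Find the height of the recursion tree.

For divide and conquer with division factor 3:

Problem sizes at each level:
Level 0: 9
Level 1: 3
Level 2: 1

The root is level 0 and the size-1 base case is level 2 (the tree spans levels 0 through 2, i.e. 3 levels counting the root), so the depth is the number of divisions: log_3(9) = 2

The recursion tree depth is log_3(9) = 2. At each level, the problem size is divided by 3, so it takes 2 divisions to reduce to a base case of size 1. The algorithm makes 3 recursive calls at each level.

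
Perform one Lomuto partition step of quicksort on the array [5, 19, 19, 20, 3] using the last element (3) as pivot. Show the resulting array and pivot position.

Lomuto partition with pivot = 3:

Initial array: [5, 19, 19, 20, 3]

arr[0]=5 > 3: no swap
arr[1]=19 > 3: no swap
arr[2]=19 > 3: no swap
arr[3]=20 > 3: no swap

Place pivot at position 0: [3, 19, 19, 20, 5]
Pivot position: 0

After partitioning with pivot 3, the array becomes [3, 19, 19, 20, 5]. The pivot is placed at index 0. All elements to the left of the pivot are <= 3, and all elements to the right are > 3.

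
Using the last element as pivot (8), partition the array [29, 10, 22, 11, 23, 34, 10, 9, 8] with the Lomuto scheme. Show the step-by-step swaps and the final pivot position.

Lomuto partition with pivot = 8:

Initial array: [29, 10, 22, 11, 23, 34, 10, 9, 8]

arr[0]=29 > 8: no swap
arr[1]=10 > 8: no swap
arr[2]=22 > 8: no swap
arr[3]=11 > 8: no swap
arr[4]=23 > 8: no swap
arr[5]=34 > 8: no swap
arr[6]=10 > 8: no swap
arr[7]=9 > 8: no swap

Place pivot at position 0: [8, 10, 22, 11, 23, 34, 10, 9, 29]
Pivot position: 0

After partitioning with pivot 8, the array becomes [8, 10, 22, 11, 23, 34, 10, 9, 29]. The pivot is placed at index 0. All elements to the left of the pivot are <= 8, and all elements to the right are > 8.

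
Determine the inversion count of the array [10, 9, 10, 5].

Finding inversions in [10, 9, 10, 5]:

(0, 1): arr[0]=10 > arr[1]=9
(0, 3): arr[0]=10 > arr[3]=5
(1, 3): arr[1]=9 > arr[3]=5
(2, 3): arr[2]=10 > arr[3]=5

Total inversions: 4

The array has 4 inversion(s): (0,1), (0,3), (1,3), (2,3). Each pair (i,j) satisfies i < j and arr[i] > arr[j].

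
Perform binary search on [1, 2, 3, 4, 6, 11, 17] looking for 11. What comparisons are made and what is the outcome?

Binary search for 11 in [1, 2, 3, 4, 6, 11, 17]:

lo=0, hi=6, mid=3, arr[mid]=4 -> 4 < 11, search right half
lo=4, hi=6, mid=5, arr[mid]=11 -> Found target at index 5!

Binary search finds 11 at index 5 after 2 comparisons. The search repeatedly halves the search space by comparing with the middle element.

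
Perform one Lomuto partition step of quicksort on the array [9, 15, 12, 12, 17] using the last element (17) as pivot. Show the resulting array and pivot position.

Lomuto partition with pivot = 17:

Initial array: [9, 15, 12, 12, 17]

arr[0]=9 <= 17: swap with position 0, array becomes [9, 15, 12, 12, 17]
arr[1]=15 <= 17: swap with position 1, array becomes [9, 15, 12, 12, 17]
arr[2]=12 <= 17: swap with position 2, array becomes [9, 15, 12, 12, 17]
arr[3]=12 <= 17: swap with position 3, array becomes [9, 15, 12, 12, 17]

Place pivot at position 4: [9, 15, 12, 12, 17]
Pivot position: 4

After partitioning with pivot 17, the array becomes [9, 15, 12, 12, 17]. The pivot is placed at index 4. All elements to the left of the pivot are <= 17, and all elements to the right are > 17.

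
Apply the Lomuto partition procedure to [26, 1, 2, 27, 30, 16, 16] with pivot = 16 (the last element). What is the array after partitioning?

Lomuto partition with pivot = 16:

Initial array: [26, 1, 2, 27, 30, 16, 16]

arr[0]=26 > 16: no swap
arr[1]=1 <= 16: swap with position 0, array becomes [1, 26, 2, 27, 30, 16, 16]
arr[2]=2 <= 16: swap with position 1, array becomes [1, 2, 26, 27, 30, 16, 16]
arr[3]=27 > 16: no swap
arr[4]=30 > 16: no swap
arr[5]=16 <= 16: swap with position 2, array becomes [1, 2, 16, 27, 30, 26, 16]

Place pivot at position 3: [1, 2, 16, 16, 30, 26, 27]
Pivot position: 3

After partitioning with pivot 16, the array becomes [1, 2, 16, 16, 30, 26, 27]. The pivot is placed at index 3. All elements to the left of the pivot are <= 16, and all elements to the right are > 16.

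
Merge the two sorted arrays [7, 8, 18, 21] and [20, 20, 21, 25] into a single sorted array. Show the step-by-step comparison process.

Merging process:

Compare 7 vs 20: take 7 from left. Merged: [7]
Compare 8 vs 20: take 8 from left. Merged: [7, 8]
Compare 18 vs 20: take 18 from left. Merged: [7, 8, 18]
Compare 21 vs 20: take 20 from right. Merged: [7, 8, 18, 20]
Compare 21 vs 20: take 20 from right. Merged: [7, 8, 18, 20, 20]
Compare 21 vs 21: take 21 from left. Merged: [7, 8, 18, 20, 20, 21]
Append remaining from right: [21, 25]. Merged: [7, 8, 18, 20, 20, 21, 21, 25]

Final merged array: [7, 8, 18, 20, 20, 21, 21, 25]
Total comparisons: 6

The merged array is [7, 8, 18, 20, 20, 21, 21, 25], requiring 6 comparisons. The merge step runs in O(n) time where n is the total number of elements.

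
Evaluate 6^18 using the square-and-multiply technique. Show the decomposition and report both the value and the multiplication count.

Computing 6^18 by squaring (build up from 6^1; each line after the first costs one multiplication):

6^1 = 6
6^2 = (6^1)^2 = 6^2 = 36
6^4 = (6^2)^2 = 36^2 = 1296
6^8 = (6^4)^2 = 1296^2 = 1679616
6^9 = 6 * 6^8 = 6 * 1679616 = 10077696
6^18 = (6^9)^2 = 10077696^2 = 101559956668416

Result: 101559956668416
Multiplications needed: 5 (5 lines after 6^1)

6^18 = 101559956668416. Using exponentiation by squaring, this requires 5 multiplications. The key idea: if the exponent is even, square the half-power; if odd, multiply by the base once.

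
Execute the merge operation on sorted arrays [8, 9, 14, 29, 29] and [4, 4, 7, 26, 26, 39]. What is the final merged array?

Merging process:

Compare 8 vs 4: take 4 from right. Merged: [4]
Compare 8 vs 4: take 4 from right. Merged: [4, 4]
Compare 8 vs 7: take 7 from right. Merged: [4, 4, 7]
Compare 8 vs 26: take 8 from left. Merged: [4, 4, 7, 8]
Compare 9 vs 26: take 9 from left. Merged: [4, 4, 7, 8, 9]
Compare 14 vs 26: take 14 from left. Merged: [4, 4, 7, 8, 9, 14]
Compare 29 vs 26: take 26 from right. Merged: [4, 4, 7, 8, 9, 14, 26]
Compare 29 vs 26: take 26 from right. Merged: [4, 4, 7, 8, 9, 14, 26, 26]
Compare 29 vs 39: take 29 from left. Merged: [4, 4, 7, 8, 9, 14, 26, 26, 29]
Compare 29 vs 39: take 29 from left. Merged: [4, 4, 7, 8, 9, 14, 26, 26, 29, 29]
Append remaining from right: [39]. Merged: [4, 4, 7, 8, 9, 14, 26, 26, 29, 29, 39]

Final merged array: [4, 4, 7, 8, 9, 14, 26, 26, 29, 29, 39]
Total comparisons: 10

The merged array is [4, 4, 7, 8, 9, 14, 26, 26, 29, 29, 39], requiring 10 comparisons. The merge step runs in O(n) time where n is the total number of elements.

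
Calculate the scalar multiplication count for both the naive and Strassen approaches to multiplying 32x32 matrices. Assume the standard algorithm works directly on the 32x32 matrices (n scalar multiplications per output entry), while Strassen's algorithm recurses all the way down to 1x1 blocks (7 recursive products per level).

Matrix multiplication for 32x32 matrices:

Standard algorithm: 32^3 = 32768 multiplications
Strassen's algorithm: 7^(log2(32)) = 7^5 = 16807 multiplications
Savings: 32768 - 16807 = 15961 multiplications

Standard: 32768 multiplications (32^3). Strassen: 16807 multiplications (7^5). Strassen reduces 8 recursive multiplications to 7 at each level.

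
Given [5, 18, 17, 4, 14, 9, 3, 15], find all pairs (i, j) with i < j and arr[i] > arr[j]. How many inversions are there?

Finding inversions in [5, 18, 17, 4, 14, 9, 3, 15]:

(0, 3): arr[0]=5 > arr[3]=4
(0, 6): arr[0]=5 > arr[6]=3
(1, 2): arr[1]=18 > arr[2]=17
(1, 3): arr[1]=18 > arr[3]=4
(1, 4): arr[1]=18 > arr[4]=14
(1, 5): arr[1]=18 > arr[5]=9
(1, 6): arr[1]=18 > arr[6]=3
(1, 7): arr[1]=18 > arr[7]=15
(2, 3): arr[2]=17 > arr[3]=4
(2, 4): arr[2]=17 > arr[4]=14
(2, 5): arr[2]=17 > arr[5]=9
(2, 6): arr[2]=17 > arr[6]=3
(2, 7): arr[2]=17 > arr[7]=15
(3, 6): arr[3]=4 > arr[6]=3
(4, 5): arr[4]=14 > arr[5]=9
(4, 6): arr[4]=14 > arr[6]=3
(5, 6): arr[5]=9 > arr[6]=3

Total inversions: 17

The array has 17 inversion(s): (0,3), (0,6), (1,2), (1,3), (1,4), (1,5), (1,6), (1,7), (2,3), (2,4), (2,5), (2,6), (2,7), (3,6), (4,5), (4,6), (5,6). Each pair (i,j) satisfies i < j and arr[i] > arr[j].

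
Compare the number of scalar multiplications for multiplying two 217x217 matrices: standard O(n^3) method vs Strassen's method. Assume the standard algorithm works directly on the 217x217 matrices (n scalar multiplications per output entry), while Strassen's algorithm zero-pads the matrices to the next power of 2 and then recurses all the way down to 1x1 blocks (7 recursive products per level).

Matrix multiplication for 217x217 matrices:

Strassen's algorithm requires power-of-2 dimensions. Pad 217x217 to 256x256 (next power of 2).

Standard algorithm: 217^3 = 10218313 multiplications
Strassen's algorithm: 7^(log2(256)) = 7^8 = 5764801 multiplications
Savings: 10218313 - 5764801 = 4453512 multiplications

Standard: 10218313 multiplications (217^3). Strassen: 5764801 multiplications (7^8, after padding to 256x256). Strassen reduces 8 recursive multiplications to 7 at each level.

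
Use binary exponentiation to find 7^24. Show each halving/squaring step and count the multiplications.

Computing 7^24 by squaring (build up from 7^1; each line after the first costs one multiplication):

7^1 = 7
7^2 = (7^1)^2 = 7^2 = 49
7^3 = 7 * 7^2 = 7 * 49 = 343
7^6 = (7^3)^2 = 343^2 = 117649
7^12 = (7^6)^2 = 117649^2 = 13841287201
7^24 = (7^12)^2 = 13841287201^2 = 191581231380566414401

Result: 191581231380566414401
Multiplications needed: 5 (5 lines after 7^1)

7^24 = 191581231380566414401. Using exponentiation by squaring, this requires 5 multiplications. The key idea: if the exponent is even, square the half-power; if odd, multiply by the base once.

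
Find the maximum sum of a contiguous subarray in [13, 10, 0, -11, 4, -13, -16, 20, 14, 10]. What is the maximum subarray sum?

Using Kadane's algorithm on [13, 10, 0, -11, 4, -13, -16, 20, 14, 10]:

Scanning through the array:
Position 1 (value 10): max_ending_here = 23, max_so_far = 23
Position 2 (value 0): max_ending_here = 23, max_so_far = 23
Position 3 (value -11): max_ending_here = 12, max_so_far = 23
Position 4 (value 4): max_ending_here = 16, max_so_far = 23
Position 5 (value -13): max_ending_here = 3, max_so_far = 23
Position 6 (value -16): max_ending_here = -13, max_so_far = 23
Position 7 (value 20): max_ending_here = 20, max_so_far = 23
Position 8 (value 14): max_ending_here = 34, max_so_far = 34
Position 9 (value 10): max_ending_here = 44, max_so_far = 44

Maximum subarray: [20, 14, 10]
Maximum sum: 44

The maximum subarray is [20, 14, 10] with sum 44. This subarray runs from index 7 to index 9.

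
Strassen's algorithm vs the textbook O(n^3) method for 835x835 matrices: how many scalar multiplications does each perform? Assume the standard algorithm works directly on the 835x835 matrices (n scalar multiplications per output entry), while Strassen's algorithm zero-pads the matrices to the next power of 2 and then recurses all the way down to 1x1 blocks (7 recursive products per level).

Matrix multiplication for 835x835 matrices:

Strassen's algorithm requires power-of-2 dimensions. Pad 835x835 to 1024x1024 (next power of 2).

Standard algorithm: 835^3 = 582182875 multiplications
Strassen's algorithm: 7^(log2(1024)) = 7^10 = 282475249 multiplications
Savings: 582182875 - 282475249 = 299707626 multiplications

Standard: 582182875 multiplications (835^3). Strassen: 282475249 multiplications (7^10, after padding to 1024x1024). Strassen reduces 8 recursive multiplications to 7 at each level.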